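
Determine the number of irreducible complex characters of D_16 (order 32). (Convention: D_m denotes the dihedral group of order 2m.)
11

Derivation: The number of irreducible complex representations of a finite group equals its number of conjugacy classes. D_16 has 11 conjugacy classes (n/2 + 3 for n even), so D_16 (order 32) has exactly 11 irreducible complex representations.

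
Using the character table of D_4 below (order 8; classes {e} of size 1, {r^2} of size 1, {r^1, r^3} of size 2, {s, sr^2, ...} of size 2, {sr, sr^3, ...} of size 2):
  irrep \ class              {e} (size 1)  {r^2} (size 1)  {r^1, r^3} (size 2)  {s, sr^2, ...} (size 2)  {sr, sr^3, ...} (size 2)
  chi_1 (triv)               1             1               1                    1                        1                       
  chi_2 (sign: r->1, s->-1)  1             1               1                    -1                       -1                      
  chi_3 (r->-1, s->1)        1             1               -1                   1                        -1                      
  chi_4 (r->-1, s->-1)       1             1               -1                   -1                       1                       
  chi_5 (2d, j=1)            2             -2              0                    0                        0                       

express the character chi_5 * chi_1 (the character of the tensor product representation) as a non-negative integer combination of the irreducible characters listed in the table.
chi_5 tensor chi_1 = chi_5 (all other irreducibles have multiplicity 0).

Details: The character of a tensor product is the pointwise product (chi_5 * chi_1)(C) = chi_5(C) * chi_1(C):
  {e}: (2)*(1), {r^2}: (-2)*(1), {r^1, r^3}: (0)*(1), {s, sr^2, ...}: (0)*(1), {sr, sr^3, ...}: (0)*(1)
so (chi_5 * chi_1) takes values
  {e} -> 2, {r^2} -> -2, {r^1, r^3} -> 0, {s, sr^2, ...} -> 0, {sr, sr^3, ...} -> 0.
Now take the inner product of this character with each irreducible chi from the table, <chi_5*chi_1, chi> = (1/8) sum_C |C| (chi_5*chi_1)(C) conj(chi(C)):
  <chi_5*chi_1, chi_1> = (1/8)[1*(2)*conj(1) + 1*(-2)*conj(1) + 2*(0)*conj(1) + 2*(0)*conj(1) + 2*(0)*conj(1)]
      = (1/8)[(2) + (-2) + (0) + (0) + (0)] = 0/8 = 0
  <chi_5*chi_1, chi_2> = (1/8)[1*(2)*conj(1) + 1*(-2)*conj(1) + 2*(0)*conj(1) + 2*(0)*conj(-1) + 2*(0)*conj(-1)]
      = (1/8)[(2) + (-2) + (0) + (0) + (0)] = 0/8 = 0
  <chi_5*chi_1, chi_3> = (1/8)[1*(2)*conj(1) + 1*(-2)*conj(1) + 2*(0)*conj(-1) + 2*(0)*conj(1) + 2*(0)*conj(-1)]
      = (1/8)[(2) + (-2) + (0) + (0) + (0)] = 0/8 = 0
  <chi_5*chi_1, chi_4> = (1/8)[1*(2)*conj(1) + 1*(-2)*conj(1) + 2*(0)*conj(-1) + 2*(0)*conj(-1) + 2*(0)*conj(1)]
      = (1/8)[(2) + (-2) + (0) + (0) + (0)] = 0/8 = 0
  <chi_5*chi_1, chi_5> = (1/8)[1*(2)*conj(2) + 1*(-2)*conj(-2) + 2*(0)*conj(0) + 2*(0)*conj(0) + 2*(0)*conj(0)]
      = (1/8)[(4) + (4) + (0) + (0) + (0)] = 8/8 = 1
Hence the multiplicities are chi_5: 1. Dimension check: dim(chi_5)*dim(chi_1) = 2*1 = 2 and sum (mult * dim) = 1*2 = 2.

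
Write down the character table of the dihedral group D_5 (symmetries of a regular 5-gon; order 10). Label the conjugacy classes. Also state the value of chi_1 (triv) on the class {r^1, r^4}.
Conjugacy classes: {e} of size 1, {r^1, r^4} of size 2, {r^2, r^3} of size 2, {s, sr, ..., sr^4} of size 5.
Character table:
  irrep \ class              {e} (size 1)  {r^1, r^4} (size 2)  {r^2, r^3} (size 2)  {s, sr, ..., sr^4} (size 5)
  chi_1 (triv)               1             1                    1                    1                          
  chi_2 (sign: r->1, s->-1)  1             1                    1                    -1                         
  chi_3 (2d, j=1)            2             -1/2 + sqrt(5)/2     -sqrt(5)/2 - 1/2     0                          
  chi_4 (2d, j=2)            2             -sqrt(5)/2 - 1/2     -1/2 + sqrt(5)/2     0                          

Spot check: chi_1 (triv) on {r^1, r^4} = 1.

Justification: D_5 has order 2*5 = 10 with 4 conjugacy classes, hence 4 irreducibles. Sum of squared dims 1 + 1 + 4 + 4 = 10 = |G|. Linear characters come from the abelianisation; the 2-dimensional irreps have character r^k -> 2*cos(2*pi*j*k/5), reflections -> 0.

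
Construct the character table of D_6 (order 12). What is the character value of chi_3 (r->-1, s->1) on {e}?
Conjugacy classes: {e} of size 1, {r^3} of size 1, {r^1, r^5} of size 2, {r^2, r^4} of size 2, {s, sr^2, ...} of size 3, {sr, sr^3, ...} of size 3.
Character table:
  irrep \ class              {e} (size 1)  {r^3} (size 1)  {r^1, r^5} (size 2)  {r^2, r^4} (size 2)  {s, sr^2, ...} (size 3)  {sr, sr^3, ...} (size 3)
  chi_1 (triv)               1             1               1                    1                    1                        1                       
  chi_2 (sign: r->1, s->-1)  1             1               1                    1                    -1                       -1                      
  chi_3 (r->-1, s->1)        1             -1              -1                   1                    1                        -1                      
  chi_4 (r->-1, s->-1)       1             -1              -1                   1                    -1                       1                       
  chi_5 (2d, j=1)            2             -2              1                    -1                   0                        0                       
  chi_6 (2d, j=2)            2             2               -1                   -1                   0                        0                       

Spot check: chi_3 (r->-1, s->1) on {e} = 1.

D_6 has order 2*6 = 12 with 6 conjugacy classes, hence 6 irreducibles. Sum of squared dims 1 + 1 + 1 + 1 + 4 + 4 = 12 = |G|. Linear characters come from the abelianisation; the 2-dimensional irreps have character r^k -> 2*cos(2*pi*j*k/6), reflections -> 0.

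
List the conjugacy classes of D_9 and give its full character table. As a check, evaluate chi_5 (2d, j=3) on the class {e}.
Conjugacy classes: {e} of size 1, {r^1, r^8} of size 2, {r^2, r^7} of size 2, {r^3, r^6} of size 2, {r^4, r^5} of size 2, {s, sr, ..., sr^8} of size 9.
Character table:
  irrep \ class              {e} (size 1)  {r^1, r^8} (size 2)  {r^2, r^7} (size 2)  {r^3, r^6} (size 2)  {r^4, r^5} (size 2)  {s, sr, ..., sr^8} (size 9)
  chi_1 (triv)               1             1                    1                    1                    1                    1                          
  chi_2 (sign: r->1, s->-1)  1             1                    1                    1                    1                    -1                         
  chi_3 (2d, j=1)            2             2*cos(2*pi/9)        2*cos(4*pi/9)        -1                   -2*cos(pi/9)         0                          
  chi_4 (2d, j=2)            2             2*cos(4*pi/9)        -2*cos(pi/9)         -1                   2*cos(2*pi/9)        0                          
  chi_5 (2d, j=3)            2             -1                   -1                   2                    -1                   0                          
  chi_6 (2d, j=4)            2             -2*cos(pi/9)         2*cos(2*pi/9)        -1                   2*cos(4*pi/9)        0                          

Spot check: chi_5 (2d, j=3) on {e} = 2.

Working: D_9 has order 2*9 = 18 with 6 conjugacy classes, hence 6 irreducibles. Sum of squared dims 1 + 1 + 4 + 4 + 4 + 4 = 18 = |G|. Linear characters come from the abelianisation; the 2-dimensional irreps have character r^k -> 2*cos(2*pi*j*k/9), reflections -> 0.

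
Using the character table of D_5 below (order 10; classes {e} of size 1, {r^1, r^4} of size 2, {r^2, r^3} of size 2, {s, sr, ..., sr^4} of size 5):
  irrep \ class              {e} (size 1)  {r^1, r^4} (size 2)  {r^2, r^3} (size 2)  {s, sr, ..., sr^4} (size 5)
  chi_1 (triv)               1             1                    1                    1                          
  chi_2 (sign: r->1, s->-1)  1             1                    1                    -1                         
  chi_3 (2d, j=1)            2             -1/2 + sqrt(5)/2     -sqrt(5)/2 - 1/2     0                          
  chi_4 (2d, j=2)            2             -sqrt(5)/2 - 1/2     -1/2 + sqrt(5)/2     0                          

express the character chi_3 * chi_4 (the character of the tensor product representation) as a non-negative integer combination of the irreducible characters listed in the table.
chi_3 tensor chi_4 = chi_3 + chi_4 (all other irreducibles have multiplicity 0).

Justification: The character of a tensor product is the pointwise product (chi_3 * chi_4)(C) = chi_3(C) * chi_4(C):
  {e}: (2)*(2), {r^1, r^4}: (-1/2 + sqrt(5)/2)*(-sqrt(5)/2 - 1/2), {r^2, r^3}: (-sqrt(5)/2 - 1/2)*(-1/2 + sqrt(5)/2), {s, sr, ..., sr^4}: (0)*(0)
so (chi_3 * chi_4) takes values
  {e} -> 4, {r^1, r^4} -> -1, {r^2, r^3} -> -1, {s, sr, ..., sr^4} -> 0.
Now take the inner product of this character with each irreducible chi from the table, <chi_3*chi_4, chi> = (1/10) sum_C |C| (chi_3*chi_4)(C) conj(chi(C)):
  <chi_3*chi_4, chi_1> = (1/10)[1*(4)*conj(1) + 2*(-1)*conj(1) + 2*(-1)*conj(1) + 5*(0)*conj(1)]
      = (1/10)[(4) + (-2) + (-2) + (0)] = 0/10 = 0
  <chi_3*chi_4, chi_2> = (1/10)[1*(4)*conj(1) + 2*(-1)*conj(1) + 2*(-1)*conj(1) + 5*(0)*conj(-1)]
      = (1/10)[(4) + (-2) + (-2) + (0)] = 0/10 = 0
  <chi_3*chi_4, chi_3> = (1/10)[1*(4)*conj(2) + 2*(-1)*conj(-1/2 + sqrt(5)/2) + 2*(-1)*conj(-sqrt(5)/2 - 1/2) + 5*(0)*conj(0)]
      = (1/10)[(8) + (1 - sqrt(5)) + (1 + sqrt(5)) + (0)] = 10/10 = 1
  <chi_3*chi_4, chi_4> = (1/10)[1*(4)*conj(2) + 2*(-1)*conj(-sqrt(5)/2 - 1/2) + 2*(-1)*conj(-1/2 + sqrt(5)/2) + 5*(0)*conj(0)]
      = (1/10)[(8) + (1 + sqrt(5)) + (1 - sqrt(5)) + (0)] = 10/10 = 1
Hence the multiplicities are chi_3: 1, chi_4: 1. Dimension check: dim(chi_3)*dim(chi_4) = 2*2 = 4 and sum (mult * dim) = 1*2 + 1*2 = 4.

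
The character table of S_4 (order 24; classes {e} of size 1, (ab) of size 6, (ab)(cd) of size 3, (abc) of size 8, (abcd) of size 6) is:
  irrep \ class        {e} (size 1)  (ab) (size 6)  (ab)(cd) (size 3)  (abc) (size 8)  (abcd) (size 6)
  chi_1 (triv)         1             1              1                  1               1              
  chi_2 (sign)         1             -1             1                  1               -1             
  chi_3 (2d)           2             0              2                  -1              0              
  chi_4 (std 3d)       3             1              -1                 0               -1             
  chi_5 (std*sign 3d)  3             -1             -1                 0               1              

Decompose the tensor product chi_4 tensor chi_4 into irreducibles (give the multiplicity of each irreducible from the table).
chi_4 tensor chi_4 = chi_1 + chi_3 + chi_4 + chi_5 (all other irreducibles have multiplicity 0).

Proof sketch: The character of a tensor product is the pointwise product (chi_4 * chi_4)(C) = chi_4(C) * chi_4(C):
  {e}: (3)*(3), (ab): (1)*(1), (ab)(cd): (-1)*(-1), (abc): (0)*(0), (abcd): (-1)*(-1)
so (chi_4 * chi_4) takes values
  {e} -> 9, (ab) -> 1, (ab)(cd) -> 1, (abc) -> 0, (abcd) -> 1.
Now take the inner product of this character with each irreducible chi from the table, <chi_4*chi_4, chi> = (1/24) sum_C |C| (chi_4*chi_4)(C) conj(chi(C)):
  <chi_4*chi_4, chi_1> = (1/24)[1*(9)*conj(1) + 6*(1)*conj(1) + 3*(1)*conj(1) + 8*(0)*conj(1) + 6*(1)*conj(1)]
      = (1/24)[(9) + (6) + (3) + (0) + (6)] = 24/24 = 1
  <chi_4*chi_4, chi_2> = (1/24)[1*(9)*conj(1) + 6*(1)*conj(-1) + 3*(1)*conj(1) + 8*(0)*conj(1) + 6*(1)*conj(-1)]
      = (1/24)[(9) + (-6) + (3) + (0) + (-6)] = 0/24 = 0
  <chi_4*chi_4, chi_3> = (1/24)[1*(9)*conj(2) + 6*(1)*conj(0) + 3*(1)*conj(2) + 8*(0)*conj(-1) + 6*(1)*conj(0)]
      = (1/24)[(18) + (0) + (6) + (0) + (0)] = 24/24 = 1
  <chi_4*chi_4, chi_4> = (1/24)[1*(9)*conj(3) + 6*(1)*conj(1) + 3*(1)*conj(-1) + 8*(0)*conj(0) + 6*(1)*conj(-1)]
      = (1/24)[(27) + (6) + (-3) + (0) + (-6)] = 24/24 = 1
  <chi_4*chi_4, chi_5> = (1/24)[1*(9)*conj(3) + 6*(1)*conj(-1) + 3*(1)*conj(-1) + 8*(0)*conj(0) + 6*(1)*conj(1)]
      = (1/24)[(27) + (-6) + (-3) + (0) + (6)] = 24/24 = 1
Hence the multiplicities are chi_1: 1, chi_3: 1, chi_4: 1, chi_5: 1. Dimension check: dim(chi_4)*dim(chi_4) = 3*3 = 9 and sum (mult * dim) = 1*1 + 1*2 + 1*3 + 1*3 = 9.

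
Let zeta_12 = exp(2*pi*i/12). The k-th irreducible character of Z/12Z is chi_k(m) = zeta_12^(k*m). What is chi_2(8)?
chi_2(8) = zeta_12^16 = exp(2*I*pi/3)

Explanation: chi_2(8) = zeta_12^(2*8) = zeta_12^16. Since zeta_12^12 = 1, this equals zeta_12^4 = exp(2*pi*i*4/12) = exp(2*I*pi/3).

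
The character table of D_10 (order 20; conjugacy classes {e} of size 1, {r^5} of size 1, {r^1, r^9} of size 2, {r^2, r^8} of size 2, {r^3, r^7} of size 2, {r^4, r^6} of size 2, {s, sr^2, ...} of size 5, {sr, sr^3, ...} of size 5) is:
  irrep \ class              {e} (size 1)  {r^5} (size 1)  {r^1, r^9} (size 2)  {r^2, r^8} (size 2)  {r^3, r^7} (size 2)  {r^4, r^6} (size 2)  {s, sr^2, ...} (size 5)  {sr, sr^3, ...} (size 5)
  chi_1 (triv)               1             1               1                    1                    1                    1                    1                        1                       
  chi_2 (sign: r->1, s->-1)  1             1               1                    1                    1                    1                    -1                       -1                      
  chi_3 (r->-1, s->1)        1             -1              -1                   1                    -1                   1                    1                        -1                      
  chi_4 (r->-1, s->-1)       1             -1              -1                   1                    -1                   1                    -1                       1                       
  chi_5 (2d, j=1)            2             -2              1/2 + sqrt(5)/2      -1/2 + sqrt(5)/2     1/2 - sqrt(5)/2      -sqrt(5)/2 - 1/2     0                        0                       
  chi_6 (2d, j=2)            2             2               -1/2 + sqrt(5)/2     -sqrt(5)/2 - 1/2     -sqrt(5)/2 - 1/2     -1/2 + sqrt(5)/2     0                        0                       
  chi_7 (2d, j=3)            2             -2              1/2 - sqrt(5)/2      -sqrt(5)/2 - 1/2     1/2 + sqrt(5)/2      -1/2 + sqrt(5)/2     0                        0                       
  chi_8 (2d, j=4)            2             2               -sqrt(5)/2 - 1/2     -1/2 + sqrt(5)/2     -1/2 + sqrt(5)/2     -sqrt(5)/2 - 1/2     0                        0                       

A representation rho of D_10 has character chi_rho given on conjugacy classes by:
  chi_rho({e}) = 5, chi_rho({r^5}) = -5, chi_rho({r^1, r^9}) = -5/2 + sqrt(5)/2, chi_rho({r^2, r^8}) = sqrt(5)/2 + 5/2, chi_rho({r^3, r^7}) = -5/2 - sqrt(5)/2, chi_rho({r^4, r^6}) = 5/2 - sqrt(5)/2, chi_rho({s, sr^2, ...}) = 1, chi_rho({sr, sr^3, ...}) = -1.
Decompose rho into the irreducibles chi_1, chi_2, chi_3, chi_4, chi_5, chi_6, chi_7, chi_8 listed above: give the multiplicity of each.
Multiplicities: chi_1: 0, chi_2: 0, chi_3: 2, chi_4: 1, chi_5: 1, chi_6: 0, chi_7: 0, chi_8: 0.

Use <chi_rho, chi> = (1/|G|) sum_C |C| * chi_rho(C) * conj(chi(C)) with |G| = 20 for each irreducible chi in the table:
  <chi_rho, chi_1> = (1/20)[1*(5)*conj(1) + 1*(-5)*conj(1) + 2*(-5/2 + sqrt(5)/2)*conj(1) + 2*(sqrt(5)/2 + 5/2)*conj(1) + 2*(-5/2 - sqrt(5)/2)*conj(1) + 2*(5/2 - sqrt(5)/2)*conj(1) + 5*(1)*conj(1) + 5*(-1)*conj(1)]
      = (1/20)[(5) + (-5) + (-5 + sqrt(5)) + (sqrt(5) + 5) + (-5 - sqrt(5)) + (5 - sqrt(5)) + (5) + (-5)] = 0/20 = 0
  <chi_rho, chi_2> = (1/20)[1*(5)*conj(1) + 1*(-5)*conj(1) + 2*(-5/2 + sqrt(5)/2)*conj(1) + 2*(sqrt(5)/2 + 5/2)*conj(1) + 2*(-5/2 - sqrt(5)/2)*conj(1) + 2*(5/2 - sqrt(5)/2)*conj(1) + 5*(1)*conj(-1) + 5*(-1)*conj(-1)]
      = (1/20)[(5) + (-5) + (-5 + sqrt(5)) + (sqrt(5) + 5) + (-5 - sqrt(5)) + (5 - sqrt(5)) + (-5) + (5)] = 0/20 = 0
  <chi_rho, chi_3> = (1/20)[1*(5)*conj(1) + 1*(-5)*conj(-1) + 2*(-5/2 + sqrt(5)/2)*conj(-1) + 2*(sqrt(5)/2 + 5/2)*conj(1) + 2*(-5/2 - sqrt(5)/2)*conj(-1) + 2*(5/2 - sqrt(5)/2)*conj(1) + 5*(1)*conj(1) + 5*(-1)*conj(-1)]
      = (1/20)[(5) + (5) + (5 - sqrt(5)) + (sqrt(5) + 5) + (sqrt(5) + 5) + (5 - sqrt(5)) + (5) + (5)] = 40/20 = 2
  <chi_rho, chi_4> = (1/20)[1*(5)*conj(1) + 1*(-5)*conj(-1) + 2*(-5/2 + sqrt(5)/2)*conj(-1) + 2*(sqrt(5)/2 + 5/2)*conj(1) + 2*(-5/2 - sqrt(5)/2)*conj(-1) + 2*(5/2 - sqrt(5)/2)*conj(1) + 5*(1)*conj(-1) + 5*(-1)*conj(1)]
      = (1/20)[(5) + (5) + (5 - sqrt(5)) + (sqrt(5) + 5) + (sqrt(5) + 5) + (5 - sqrt(5)) + (-5) + (-5)] = 20/20 = 1
  <chi_rho, chi_5> = (1/20)[1*(5)*conj(2) + 1*(-5)*conj(-2) + 2*(-5/2 + sqrt(5)/2)*conj(1/2 + sqrt(5)/2) + 2*(sqrt(5)/2 + 5/2)*conj(-1/2 + sqrt(5)/2) + 2*(-5/2 - sqrt(5)/2)*conj(1/2 - sqrt(5)/2) + 2*(5/2 - sqrt(5)/2)*conj(-sqrt(5)/2 - 1/2) + 5*(1)*conj(0) + 5*(-1)*conj(0)]
      = (1/20)[(10) + (10) + (-2*sqrt(5)) + (2*sqrt(5)) + (2*sqrt(5)) + (-2*sqrt(5)) + (0) + (0)] = 20/20 = 1
  <chi_rho, chi_6> = (1/20)[1*(5)*conj(2) + 1*(-5)*conj(2) + 2*(-5/2 + sqrt(5)/2)*conj(-1/2 + sqrt(5)/2) + 2*(sqrt(5)/2 + 5/2)*conj(-sqrt(5)/2 - 1/2) + 2*(-5/2 - sqrt(5)/2)*conj(-sqrt(5)/2 - 1/2) + 2*(5/2 - sqrt(5)/2)*conj(-1/2 + sqrt(5)/2) + 5*(1)*conj(0) + 5*(-1)*conj(0)]
      = (1/20)[(10) + (-10) + (5 - 3*sqrt(5)) + (-3*sqrt(5) - 5) + (5 + 3*sqrt(5)) + (-5 + 3*sqrt(5)) + (0) + (0)] = 0/20 = 0
  <chi_rho, chi_7> = (1/20)[1*(5)*conj(2) + 1*(-5)*conj(-2) + 2*(-5/2 + sqrt(5)/2)*conj(1/2 - sqrt(5)/2) + 2*(sqrt(5)/2 + 5/2)*conj(-sqrt(5)/2 - 1/2) + 2*(-5/2 - sqrt(5)/2)*conj(1/2 + sqrt(5)/2) + 2*(5/2 - sqrt(5)/2)*conj(-1/2 + sqrt(5)/2) + 5*(1)*conj(0) + 5*(-1)*conj(0)]
      = (1/20)[(10) + (10) + (-5 + 3*sqrt(5)) + (-3*sqrt(5) - 5) + (-3*sqrt(5) - 5) + (-5 + 3*sqrt(5)) + (0) + (0)] = 0/20 = 0
  <chi_rho, chi_8> = (1/20)[1*(5)*conj(2) + 1*(-5)*conj(2) + 2*(-5/2 + sqrt(5)/2)*conj(-sqrt(5)/2 - 1/2) + 2*(sqrt(5)/2 + 5/2)*conj(-1/2 + sqrt(5)/2) + 2*(-5/2 - sqrt(5)/2)*conj(-1/2 + sqrt(5)/2) + 2*(5/2 - sqrt(5)/2)*conj(-sqrt(5)/2 - 1/2) + 5*(1)*conj(0) + 5*(-1)*conj(0)]
      = (1/20)[(10) + (-10) + (2*sqrt(5)) + (2*sqrt(5)) + (-2*sqrt(5)) + (-2*sqrt(5)) + (0) + (0)] = 0/20 = 0
Dimension check: dim(rho) = sum (mult * dim) = 0*1 + 0*1 + 2*1 + 1*1 + 1*2 + 0*2 + 0*2 + 0*2 = 5 = chi_rho(e) = 5.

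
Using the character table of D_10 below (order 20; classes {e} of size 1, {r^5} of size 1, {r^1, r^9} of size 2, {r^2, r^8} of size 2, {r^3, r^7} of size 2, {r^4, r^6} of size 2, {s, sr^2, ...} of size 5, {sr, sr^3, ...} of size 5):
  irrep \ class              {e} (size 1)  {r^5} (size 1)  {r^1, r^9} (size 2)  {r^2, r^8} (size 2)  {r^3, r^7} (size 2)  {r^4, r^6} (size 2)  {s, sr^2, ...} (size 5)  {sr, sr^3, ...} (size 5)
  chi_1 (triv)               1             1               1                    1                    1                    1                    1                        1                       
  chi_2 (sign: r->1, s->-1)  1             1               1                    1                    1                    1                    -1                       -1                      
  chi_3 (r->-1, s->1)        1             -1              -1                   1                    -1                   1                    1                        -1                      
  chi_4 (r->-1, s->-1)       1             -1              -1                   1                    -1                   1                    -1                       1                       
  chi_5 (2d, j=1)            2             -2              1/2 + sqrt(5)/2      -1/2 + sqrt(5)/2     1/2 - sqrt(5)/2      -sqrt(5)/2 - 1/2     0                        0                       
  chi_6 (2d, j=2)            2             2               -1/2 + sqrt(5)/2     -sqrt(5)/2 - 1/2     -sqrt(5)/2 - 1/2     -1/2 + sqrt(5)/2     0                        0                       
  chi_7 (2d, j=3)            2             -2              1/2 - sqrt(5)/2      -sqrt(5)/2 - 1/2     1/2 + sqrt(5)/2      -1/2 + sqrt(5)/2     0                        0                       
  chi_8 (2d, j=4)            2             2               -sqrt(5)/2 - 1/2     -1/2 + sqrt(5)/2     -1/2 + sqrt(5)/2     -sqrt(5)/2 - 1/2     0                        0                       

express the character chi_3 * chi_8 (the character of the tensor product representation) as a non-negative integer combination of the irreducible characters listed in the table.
chi_3 tensor chi_8 = chi_5 (all other irreducibles have multiplicity 0).

Derivation: The character of a tensor product is the pointwise product (chi_3 * chi_8)(C) = chi_3(C) * chi_8(C):
  {e}: (1)*(2), {r^5}: (-1)*(2), {r^1, r^9}: (-1)*(-sqrt(5)/2 - 1/2), {r^2, r^8}: (1)*(-1/2 + sqrt(5)/2), {r^3, r^7}: (-1)*(-1/2 + sqrt(5)/2), {r^4, r^6}: (1)*(-sqrt(5)/2 - 1/2), {s, sr^2, ...}: (1)*(0), {sr, sr^3, ...}: (-1)*(0)
so (chi_3 * chi_8) takes values
  {e} -> 2, {r^5} -> -2, {r^1, r^9} -> 1/2 + sqrt(5)/2, {r^2, r^8} -> -1/2 + sqrt(5)/2, {r^3, r^7} -> 1/2 - sqrt(5)/2, {r^4, r^6} -> -sqrt(5)/2 - 1/2, {s, sr^2, ...} -> 0, {sr, sr^3, ...} -> 0.
Now take the inner product of this character with each irreducible chi from the table, <chi_3*chi_8, chi> = (1/20) sum_C |C| (chi_3*chi_8)(C) conj(chi(C)):
  <chi_3*chi_8, chi_1> = (1/20)[1*(2)*conj(1) + 1*(-2)*conj(1) + 2*(1/2 + sqrt(5)/2)*conj(1) + 2*(-1/2 + sqrt(5)/2)*conj(1) + 2*(1/2 - sqrt(5)/2)*conj(1) + 2*(-sqrt(5)/2 - 1/2)*conj(1) + 5*(0)*conj(1) + 5*(0)*conj(1)]
      = (1/20)[(2) + (-2) + (1 + sqrt(5)) + (-1 + sqrt(5)) + (1 - sqrt(5)) + (-sqrt(5) - 1) + (0) + (0)] = 0/20 = 0
  <chi_3*chi_8, chi_2> = (1/20)[1*(2)*conj(1) + 1*(-2)*conj(1) + 2*(1/2 + sqrt(5)/2)*conj(1) + 2*(-1/2 + sqrt(5)/2)*conj(1) + 2*(1/2 - sqrt(5)/2)*conj(1) + 2*(-sqrt(5)/2 - 1/2)*conj(1) + 5*(0)*conj(-1) + 5*(0)*conj(-1)]
      = (1/20)[(2) + (-2) + (1 + sqrt(5)) + (-1 + sqrt(5)) + (1 - sqrt(5)) + (-sqrt(5) - 1) + (0) + (0)] = 0/20 = 0
  <chi_3*chi_8, chi_3> = (1/20)[1*(2)*conj(1) + 1*(-2)*conj(-1) + 2*(1/2 + sqrt(5)/2)*conj(-1) + 2*(-1/2 + sqrt(5)/2)*conj(1) + 2*(1/2 - sqrt(5)/2)*conj(-1) + 2*(-sqrt(5)/2 - 1/2)*conj(1) + 5*(0)*conj(1) + 5*(0)*conj(-1)]
      = (1/20)[(2) + (2) + (-sqrt(5) - 1) + (-1 + sqrt(5)) + (-1 + sqrt(5)) + (-sqrt(5) - 1) + (0) + (0)] = 0/20 = 0
  <chi_3*chi_8, chi_4> = (1/20)[1*(2)*conj(1) + 1*(-2)*conj(-1) + 2*(1/2 + sqrt(5)/2)*conj(-1) + 2*(-1/2 + sqrt(5)/2)*conj(1) + 2*(1/2 - sqrt(5)/2)*conj(-1) + 2*(-sqrt(5)/2 - 1/2)*conj(1) + 5*(0)*conj(-1) + 5*(0)*conj(1)]
      = (1/20)[(2) + (2) + (-sqrt(5) - 1) + (-1 + sqrt(5)) + (-1 + sqrt(5)) + (-sqrt(5) - 1) + (0) + (0)] = 0/20 = 0
  <chi_3*chi_8, chi_5> = (1/20)[1*(2)*conj(2) + 1*(-2)*conj(-2) + 2*(1/2 + sqrt(5)/2)*conj(1/2 + sqrt(5)/2) + 2*(-1/2 + sqrt(5)/2)*conj(-1/2 + sqrt(5)/2) + 2*(1/2 - sqrt(5)/2)*conj(1/2 - sqrt(5)/2) + 2*(-sqrt(5)/2 - 1/2)*conj(-sqrt(5)/2 - 1/2) + 5*(0)*conj(0) + 5*(0)*conj(0)]
      = (1/20)[(4) + (4) + (sqrt(5) + 3) + (3 - sqrt(5)) + (3 - sqrt(5)) + (sqrt(5) + 3) + (0) + (0)] = 20/20 = 1
  <chi_3*chi_8, chi_6> = (1/20)[1*(2)*conj(2) + 1*(-2)*conj(2) + 2*(1/2 + sqrt(5)/2)*conj(-1/2 + sqrt(5)/2) + 2*(-1/2 + sqrt(5)/2)*conj(-sqrt(5)/2 - 1/2) + 2*(1/2 - sqrt(5)/2)*conj(-sqrt(5)/2 - 1/2) + 2*(-sqrt(5)/2 - 1/2)*conj(-1/2 + sqrt(5)/2) + 5*(0)*conj(0) + 5*(0)*conj(0)]
      = (1/20)[(4) + (-4) + (2) + (-2) + (2) + (-2) + (0) + (0)] = 0/20 = 0
  <chi_3*chi_8, chi_7> = (1/20)[1*(2)*conj(2) + 1*(-2)*conj(-2) + 2*(1/2 + sqrt(5)/2)*conj(1/2 - sqrt(5)/2) + 2*(-1/2 + sqrt(5)/2)*conj(-sqrt(5)/2 - 1/2) + 2*(1/2 - sqrt(5)/2)*conj(1/2 + sqrt(5)/2) + 2*(-sqrt(5)/2 - 1/2)*conj(-1/2 + sqrt(5)/2) + 5*(0)*conj(0) + 5*(0)*conj(0)]
      = (1/20)[(4) + (4) + (-2) + (-2) + (-2) + (-2) + (0) + (0)] = 0/20 = 0
  <chi_3*chi_8, chi_8> = (1/20)[1*(2)*conj(2) + 1*(-2)*conj(2) + 2*(1/2 + sqrt(5)/2)*conj(-sqrt(5)/2 - 1/2) + 2*(-1/2 + sqrt(5)/2)*conj(-1/2 + sqrt(5)/2) + 2*(1/2 - sqrt(5)/2)*conj(-1/2 + sqrt(5)/2) + 2*(-sqrt(5)/2 - 1/2)*conj(-sqrt(5)/2 - 1/2) + 5*(0)*conj(0) + 5*(0)*conj(0)]
      = (1/20)[(4) + (-4) + (-3 - sqrt(5)) + (3 - sqrt(5)) + (-3 + sqrt(5)) + (sqrt(5) + 3) + (0) + (0)] = 0/20 = 0
Hence the multiplicities are chi_5: 1. Dimension check: dim(chi_3)*dim(chi_8) = 1*2 = 2 and sum (mult * dim) = 1*2 = 2.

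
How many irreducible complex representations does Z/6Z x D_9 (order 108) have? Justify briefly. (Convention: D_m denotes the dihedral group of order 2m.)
36

Details: The number of irreducible complex representations of a finite group equals its number of conjugacy classes. For a direct product, #classes(G x H) = #classes(G) * #classes(H). Z/6Z has 6 classes (abelian), D_9 has 6 classes, so 6 * 6 = 36, so Z/6Z x D_9 (order 108) has exactly 36 irreducible complex representations.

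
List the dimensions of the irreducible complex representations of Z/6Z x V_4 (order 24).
Dimensions: 1, 1, 1, 1, 1, 1, 1, 1, 1, 1, 1, 1, 1, 1, 1, 1, 1, 1, 1, 1, 1, 1, 1, 1

Solution. There are 24 irreducibles (= number of conjugacy classes). Their dimensions d_i satisfy sum d_i^2 = |G| = 24: 1 + 1 + 1 + 1 + 1 + 1 + 1 + 1 + 1 + 1 + 1 + 1 + 1 + 1 + 1 + 1 + 1 + 1 + 1 + 1 + 1 + 1 + 1 + 1 = 24. (For the product with Z/6Z: each of the 6 1-dim characters of Z/6Z tensors with each irrep of V_4, giving 6 copies of each V_4-dimension.)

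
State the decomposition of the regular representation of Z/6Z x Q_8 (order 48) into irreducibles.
Each irreducible V_i of dimension d_i appears with multiplicity d_i, i.e. rho_reg = (direct sum over all irreducibles V_i) d_i V_i. The irreducible dimensions for Z/6Z x Q_8 are 1, 1, 1, 1, 1, 1, 1, 1, 1, 1, 1, 1, 1, 1, 1, 1, 1, 1, 1, 1, 1, 1, 1, 1, 2, 2, 2, 2, 2, 2: 24 irreducibles of dimension 1, each with multiplicity 1; 6 irreducibles of dimension 2, each with multiplicity 2. Total dimension 24*1*1 + 6*2*2 = 48 = |G|.

Details: General theorem: in the regular representation of a finite group G, each irreducible appears with multiplicity equal to its dimension. Check: dim(rho_reg) = sum d_i^2 = 1 + 1 + 1 + 1 + 1 + 1 + 1 + 1 + 1 + 1 + 1 + 1 + 1 + 1 + 1 + 1 + 1 + 1 + 1 + 1 + 1 + 1 + 1 + 1 + 4 + 4 + 4 + 4 + 4 + 4 = 48 = |G|.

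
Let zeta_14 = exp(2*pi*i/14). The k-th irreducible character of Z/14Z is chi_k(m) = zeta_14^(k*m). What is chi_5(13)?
chi_5(13) = zeta_14^65 = exp(-5*I*pi/7)

Solution. chi_5(13) = zeta_14^(5*13) = zeta_14^65. Since zeta_14^14 = 1, this equals zeta_14^9 = exp(2*pi*i*9/14) = exp(-5*I*pi/7).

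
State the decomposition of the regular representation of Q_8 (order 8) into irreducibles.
Each irreducible V_i of dimension d_i appears with multiplicity d_i, i.e. rho_reg = (direct sum over all irreducibles V_i) d_i V_i. The irreducible dimensions for Q_8 are 1, 1, 1, 1, 2: 4 irreducibles of dimension 1, each with multiplicity 1; 1 irreducible of dimension 2, with multiplicity 2. Total dimension 4*1*1 + 1*2*2 = 8 = |G|.

Proof sketch: General theorem: in the regular representation of a finite group G, each irreducible appears with multiplicity equal to its dimension. Check: dim(rho_reg) = sum d_i^2 = 1 + 1 + 1 + 1 + 4 = 8 = |G|.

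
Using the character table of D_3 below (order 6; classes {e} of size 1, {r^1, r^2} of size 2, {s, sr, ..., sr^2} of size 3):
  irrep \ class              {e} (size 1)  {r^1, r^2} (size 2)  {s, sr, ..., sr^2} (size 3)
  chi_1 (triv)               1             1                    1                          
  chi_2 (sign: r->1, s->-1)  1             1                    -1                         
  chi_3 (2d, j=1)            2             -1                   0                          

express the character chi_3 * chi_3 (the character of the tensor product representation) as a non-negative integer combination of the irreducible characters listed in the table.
chi_3 tensor chi_3 = chi_1 + chi_2 + chi_3 (all other irreducibles have multiplicity 0).

Justification: The character of a tensor product is the pointwise product (chi_3 * chi_3)(C) = chi_3(C) * chi_3(C):
  {e}: (2)*(2), {r^1, r^2}: (-1)*(-1), {s, sr, ..., sr^2}: (0)*(0)
so (chi_3 * chi_3) takes values
  {e} -> 4, {r^1, r^2} -> 1, {s, sr, ..., sr^2} -> 0.
Now take the inner product of this character with each irreducible chi from the table, <chi_3*chi_3, chi> = (1/6) sum_C |C| (chi_3*chi_3)(C) conj(chi(C)):
  <chi_3*chi_3, chi_1> = (1/6)[1*(4)*conj(1) + 2*(1)*conj(1) + 3*(0)*conj(1)]
      = (1/6)[(4) + (2) + (0)] = 6/6 = 1
  <chi_3*chi_3, chi_2> = (1/6)[1*(4)*conj(1) + 2*(1)*conj(1) + 3*(0)*conj(-1)]
      = (1/6)[(4) + (2) + (0)] = 6/6 = 1
  <chi_3*chi_3, chi_3> = (1/6)[1*(4)*conj(2) + 2*(1)*conj(-1) + 3*(0)*conj(0)]
      = (1/6)[(8) + (-2) + (0)] = 6/6 = 1
Hence the multiplicities are chi_1: 1, chi_2: 1, chi_3: 1. Dimension check: dim(chi_3)*dim(chi_3) = 2*2 = 4 and sum (mult * dim) = 1*1 + 1*1 + 1*2 = 4.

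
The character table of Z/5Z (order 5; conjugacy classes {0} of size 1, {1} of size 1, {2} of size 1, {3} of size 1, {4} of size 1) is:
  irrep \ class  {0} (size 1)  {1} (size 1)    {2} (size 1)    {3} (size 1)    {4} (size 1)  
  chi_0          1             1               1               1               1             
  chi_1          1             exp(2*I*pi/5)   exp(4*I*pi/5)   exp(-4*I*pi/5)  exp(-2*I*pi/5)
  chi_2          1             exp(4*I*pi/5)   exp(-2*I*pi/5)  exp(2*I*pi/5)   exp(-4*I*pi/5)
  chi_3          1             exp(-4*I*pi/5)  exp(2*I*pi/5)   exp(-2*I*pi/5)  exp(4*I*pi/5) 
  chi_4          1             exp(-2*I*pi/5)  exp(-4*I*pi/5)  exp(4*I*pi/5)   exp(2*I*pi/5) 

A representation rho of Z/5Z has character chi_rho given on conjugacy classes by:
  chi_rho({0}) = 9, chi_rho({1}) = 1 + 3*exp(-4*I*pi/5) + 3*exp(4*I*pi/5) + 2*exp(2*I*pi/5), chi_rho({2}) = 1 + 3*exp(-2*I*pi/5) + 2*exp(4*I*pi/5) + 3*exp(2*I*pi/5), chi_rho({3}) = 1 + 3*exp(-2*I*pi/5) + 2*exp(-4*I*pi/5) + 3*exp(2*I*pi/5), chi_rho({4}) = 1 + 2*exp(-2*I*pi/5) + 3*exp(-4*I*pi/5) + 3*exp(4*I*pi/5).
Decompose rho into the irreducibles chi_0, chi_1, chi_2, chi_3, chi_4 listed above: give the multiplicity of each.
Multiplicities: chi_0: 1, chi_1: 2, chi_2: 3, chi_3: 3, chi_4: 0.

Working: Use <chi_rho, chi> = (1/|G|) sum_C |C| * chi_rho(C) * conj(chi(C)) with |G| = 5 for each irreducible chi in the table:
  <chi_rho, chi_0> = (1/5)[1*(9)*conj(1) + 1*(1 + 3*exp(-4*I*pi/5) + 3*exp(4*I*pi/5) + 2*exp(2*I*pi/5))*conj(1) + 1*(1 + 3*exp(-2*I*pi/5) + 2*exp(4*I*pi/5) + 3*exp(2*I*pi/5))*conj(1) + 1*(1 + 3*exp(-2*I*pi/5) + 2*exp(-4*I*pi/5) + 3*exp(2*I*pi/5))*conj(1) + 1*(1 + 2*exp(-2*I*pi/5) + 3*exp(-4*I*pi/5) + 3*exp(4*I*pi/5))*conj(1)]
      = (1/5)[(9) + (1 + 3*exp(-4*I*pi/5) + 3*exp(4*I*pi/5) + 2*exp(2*I*pi/5)) + (1 + 3*exp(-2*I*pi/5) + 2*exp(4*I*pi/5) + 3*exp(2*I*pi/5)) + (1 + 3*exp(-2*I*pi/5) + 2*exp(-4*I*pi/5) + 3*exp(2*I*pi/5)) + (1 + 2*exp(-2*I*pi/5) + 3*exp(-4*I*pi/5) + 3*exp(4*I*pi/5))] = 5/5 = 1
  <chi_rho, chi_1> = (1/5)[1*(9)*conj(1) + 1*(1 + 3*exp(-4*I*pi/5) + 3*exp(4*I*pi/5) + 2*exp(2*I*pi/5))*conj(exp(2*I*pi/5)) + 1*(1 + 3*exp(-2*I*pi/5) + 2*exp(4*I*pi/5) + 3*exp(2*I*pi/5))*conj(exp(4*I*pi/5)) + 1*(1 + 3*exp(-2*I*pi/5) + 2*exp(-4*I*pi/5) + 3*exp(2*I*pi/5))*conj(exp(-4*I*pi/5)) + 1*(1 + 2*exp(-2*I*pi/5) + 3*exp(-4*I*pi/5) + 3*exp(4*I*pi/5))*conj(exp(-2*I*pi/5))]
      = (1/5)[(9) + (2 + exp(-2*I*pi/5) + 3*exp(4*I*pi/5) + 3*exp(2*I*pi/5)) + (2 + 3*exp(-2*I*pi/5) + exp(-4*I*pi/5) + 3*exp(4*I*pi/5)) + (2 + 3*exp(-4*I*pi/5) + exp(4*I*pi/5) + 3*exp(2*I*pi/5)) + (2 + 3*exp(-2*I*pi/5) + 3*exp(-4*I*pi/5) + exp(2*I*pi/5))] = 10/5 = 2
  <chi_rho, chi_2> = (1/5)[1*(9)*conj(1) + 1*(1 + 3*exp(-4*I*pi/5) + 3*exp(4*I*pi/5) + 2*exp(2*I*pi/5))*conj(exp(4*I*pi/5)) + 1*(1 + 3*exp(-2*I*pi/5) + 2*exp(4*I*pi/5) + 3*exp(2*I*pi/5))*conj(exp(-2*I*pi/5)) + 1*(1 + 3*exp(-2*I*pi/5) + 2*exp(-4*I*pi/5) + 3*exp(2*I*pi/5))*conj(exp(2*I*pi/5)) + 1*(1 + 2*exp(-2*I*pi/5) + 3*exp(-4*I*pi/5) + 3*exp(4*I*pi/5))*conj(exp(-4*I*pi/5))]
      = (1/5)[(9) + (3 + 2*exp(-2*I*pi/5) + exp(-4*I*pi/5) + 3*exp(2*I*pi/5)) + (3 + 2*exp(-4*I*pi/5) + exp(2*I*pi/5) + 3*exp(4*I*pi/5)) + (3 + 3*exp(-4*I*pi/5) + exp(-2*I*pi/5) + 2*exp(4*I*pi/5)) + (3 + 3*exp(-2*I*pi/5) + exp(4*I*pi/5) + 2*exp(2*I*pi/5))] = 15/5 = 3
  <chi_rho, chi_3> = (1/5)[1*(9)*conj(1) + 1*(1 + 3*exp(-4*I*pi/5) + 3*exp(4*I*pi/5) + 2*exp(2*I*pi/5))*conj(exp(-4*I*pi/5)) + 1*(1 + 3*exp(-2*I*pi/5) + 2*exp(4*I*pi/5) + 3*exp(2*I*pi/5))*conj(exp(2*I*pi/5)) + 1*(1 + 3*exp(-2*I*pi/5) + 2*exp(-4*I*pi/5) + 3*exp(2*I*pi/5))*conj(exp(-2*I*pi/5)) + 1*(1 + 2*exp(-2*I*pi/5) + 3*exp(-4*I*pi/5) + 3*exp(4*I*pi/5))*conj(exp(4*I*pi/5))]
      = (1/5)[(9) + (3 + 3*exp(-2*I*pi/5) + 2*exp(-4*I*pi/5) + exp(4*I*pi/5)) + (3 + 3*exp(-4*I*pi/5) + exp(-2*I*pi/5) + 2*exp(2*I*pi/5)) + (3 + 2*exp(-2*I*pi/5) + exp(2*I*pi/5) + 3*exp(4*I*pi/5)) + (3 + exp(-4*I*pi/5) + 2*exp(4*I*pi/5) + 3*exp(2*I*pi/5))] = 15/5 = 3
  <chi_rho, chi_4> = (1/5)[1*(9)*conj(1) + 1*(1 + 3*exp(-4*I*pi/5) + 3*exp(4*I*pi/5) + 2*exp(2*I*pi/5))*conj(exp(-2*I*pi/5)) + 1*(1 + 3*exp(-2*I*pi/5) + 2*exp(4*I*pi/5) + 3*exp(2*I*pi/5))*conj(exp(-4*I*pi/5)) + 1*(1 + 3*exp(-2*I*pi/5) + 2*exp(-4*I*pi/5) + 3*exp(2*I*pi/5))*conj(exp(4*I*pi/5)) + 1*(1 + 2*exp(-2*I*pi/5) + 3*exp(-4*I*pi/5) + 3*exp(4*I*pi/5))*conj(exp(2*I*pi/5))]
      = (1/5)[(9) + (3*exp(-2*I*pi/5) + 3*exp(-4*I*pi/5) + exp(2*I*pi/5) + 2*exp(4*I*pi/5)) + (2*exp(-2*I*pi/5) + 3*exp(-4*I*pi/5) + exp(4*I*pi/5) + 3*exp(2*I*pi/5)) + (3*exp(-2*I*pi/5) + exp(-4*I*pi/5) + 3*exp(4*I*pi/5) + 2*exp(2*I*pi/5)) + (2*exp(-4*I*pi/5) + exp(-2*I*pi/5) + 3*exp(4*I*pi/5) + 3*exp(2*I*pi/5))] = 0/5 = 0
(Exp terms are combined using exp(i*s)*conj(exp(i*t)) = exp(i*(s-t)), and sums of them are collapsed using the identity that for every m > 1 the m distinct m-th roots of unity sum to 0, e.g. 1 + exp(2*I*pi/3) + exp(-2*I*pi/3) = 0.)
Dimension check: dim(rho) = sum (mult * dim) = 1*1 + 2*1 + 3*1 + 3*1 + 0*1 = 9 = chi_rho(e) = 9.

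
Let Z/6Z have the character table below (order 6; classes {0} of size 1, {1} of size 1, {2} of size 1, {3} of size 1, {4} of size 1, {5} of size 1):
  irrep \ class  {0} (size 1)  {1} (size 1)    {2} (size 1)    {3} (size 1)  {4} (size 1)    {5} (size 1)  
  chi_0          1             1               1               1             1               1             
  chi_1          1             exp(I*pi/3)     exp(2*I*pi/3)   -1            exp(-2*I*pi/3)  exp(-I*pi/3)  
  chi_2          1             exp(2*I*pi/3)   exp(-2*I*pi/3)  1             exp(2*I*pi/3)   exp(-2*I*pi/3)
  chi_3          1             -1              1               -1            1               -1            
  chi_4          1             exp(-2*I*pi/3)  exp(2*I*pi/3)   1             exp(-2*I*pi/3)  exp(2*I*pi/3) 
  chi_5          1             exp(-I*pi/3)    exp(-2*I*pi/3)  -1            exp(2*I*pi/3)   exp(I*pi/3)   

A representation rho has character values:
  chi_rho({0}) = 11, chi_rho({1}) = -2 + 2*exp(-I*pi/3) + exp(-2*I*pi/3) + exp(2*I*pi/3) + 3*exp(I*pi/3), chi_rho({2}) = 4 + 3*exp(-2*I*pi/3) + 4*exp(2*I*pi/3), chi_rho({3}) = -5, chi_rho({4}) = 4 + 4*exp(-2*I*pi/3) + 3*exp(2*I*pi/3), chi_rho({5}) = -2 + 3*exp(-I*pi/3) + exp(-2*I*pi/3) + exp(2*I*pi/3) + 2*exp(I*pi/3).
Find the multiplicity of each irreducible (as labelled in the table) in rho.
Multiplicities: chi_0: 1, chi_1: 3, chi_2: 1, chi_3: 3, chi_4: 1, chi_5: 2.

Why: Use <chi_rho, chi> = (1/|G|) sum_C |C| * chi_rho(C) * conj(chi(C)) with |G| = 6 for each irreducible chi in the table:
  <chi_rho, chi_0> = (1/6)[1*(11)*conj(1) + 1*(-2 + 2*exp(-I*pi/3) + exp(-2*I*pi/3) + exp(2*I*pi/3) + 3*exp(I*pi/3))*conj(1) + 1*(4 + 3*exp(-2*I*pi/3) + 4*exp(2*I*pi/3))*conj(1) + 1*(-5)*conj(1) + 1*(4 + 4*exp(-2*I*pi/3) + 3*exp(2*I*pi/3))*conj(1) + 1*(-2 + 3*exp(-I*pi/3) + exp(-2*I*pi/3) + exp(2*I*pi/3) + 2*exp(I*pi/3))*conj(1)]
      = (1/6)[(11) + (-2 + 2*exp(-I*pi/3) + exp(-2*I*pi/3) + exp(2*I*pi/3) + 3*exp(I*pi/3)) + (4 + 3*exp(-2*I*pi/3) + 4*exp(2*I*pi/3)) + (-5) + (4 + 4*exp(-2*I*pi/3) + 3*exp(2*I*pi/3)) + (-2 + 3*exp(-I*pi/3) + exp(-2*I*pi/3) + exp(2*I*pi/3) + 2*exp(I*pi/3))] = 6/6 = 1
  <chi_rho, chi_1> = (1/6)[1*(11)*conj(1) + 1*(-2 + 2*exp(-I*pi/3) + exp(-2*I*pi/3) + exp(2*I*pi/3) + 3*exp(I*pi/3))*conj(exp(I*pi/3)) + 1*(4 + 3*exp(-2*I*pi/3) + 4*exp(2*I*pi/3))*conj(exp(2*I*pi/3)) + 1*(-5)*conj(-1) + 1*(4 + 4*exp(-2*I*pi/3) + 3*exp(2*I*pi/3))*conj(exp(-2*I*pi/3)) + 1*(-2 + 3*exp(-I*pi/3) + exp(-2*I*pi/3) + exp(2*I*pi/3) + 2*exp(I*pi/3))*conj(exp(-I*pi/3))]
      = (1/6)[(11) + (2 + 2*exp(-2*I*pi/3) + exp(I*pi/3) - 2*exp(-I*pi/3)) + (4 + 4*exp(-2*I*pi/3) + 3*exp(2*I*pi/3)) + (5) + (4 + 3*exp(-2*I*pi/3) + 4*exp(2*I*pi/3)) + (2 - 2*exp(I*pi/3) + exp(-I*pi/3) + 2*exp(2*I*pi/3))] = 18/6 = 3
  <chi_rho, chi_2> = (1/6)[1*(11)*conj(1) + 1*(-2 + 2*exp(-I*pi/3) + exp(-2*I*pi/3) + exp(2*I*pi/3) + 3*exp(I*pi/3))*conj(exp(2*I*pi/3)) + 1*(4 + 3*exp(-2*I*pi/3) + 4*exp(2*I*pi/3))*conj(exp(-2*I*pi/3)) + 1*(-5)*conj(1) + 1*(4 + 4*exp(-2*I*pi/3) + 3*exp(2*I*pi/3))*conj(exp(2*I*pi/3)) + 1*(-2 + 3*exp(-I*pi/3) + exp(-2*I*pi/3) + exp(2*I*pi/3) + 2*exp(I*pi/3))*conj(exp(-2*I*pi/3))]
      = (1/6)[(11) + (1) + (-1) + (-5) + (-1) + (1)] = 6/6 = 1
  <chi_rho, chi_3> = (1/6)[1*(11)*conj(1) + 1*(-2 + 2*exp(-I*pi/3) + exp(-2*I*pi/3) + exp(2*I*pi/3) + 3*exp(I*pi/3))*conj(-1) + 1*(4 + 3*exp(-2*I*pi/3) + 4*exp(2*I*pi/3))*conj(1) + 1*(-5)*conj(-1) + 1*(4 + 4*exp(-2*I*pi/3) + 3*exp(2*I*pi/3))*conj(1) + 1*(-2 + 3*exp(-I*pi/3) + exp(-2*I*pi/3) + exp(2*I*pi/3) + 2*exp(I*pi/3))*conj(-1)]
      = (1/6)[(11) + (2 - 3*exp(I*pi/3) - exp(2*I*pi/3) - exp(-2*I*pi/3) - 2*exp(-I*pi/3)) + (4 + 3*exp(-2*I*pi/3) + 4*exp(2*I*pi/3)) + (5) + (4 + 4*exp(-2*I*pi/3) + 3*exp(2*I*pi/3)) + (2 - 2*exp(I*pi/3) - exp(2*I*pi/3) - exp(-2*I*pi/3) - 3*exp(-I*pi/3))] = 18/6 = 3
  <chi_rho, chi_4> = (1/6)[1*(11)*conj(1) + 1*(-2 + 2*exp(-I*pi/3) + exp(-2*I*pi/3) + exp(2*I*pi/3) + 3*exp(I*pi/3))*conj(exp(-2*I*pi/3)) + 1*(4 + 3*exp(-2*I*pi/3) + 4*exp(2*I*pi/3))*conj(exp(2*I*pi/3)) + 1*(-5)*conj(1) + 1*(4 + 4*exp(-2*I*pi/3) + 3*exp(2*I*pi/3))*conj(exp(-2*I*pi/3)) + 1*(-2 + 3*exp(-I*pi/3) + exp(-2*I*pi/3) + exp(2*I*pi/3) + 2*exp(I*pi/3))*conj(exp(2*I*pi/3))]
      = (1/6)[(11) + (-2 - 2*exp(2*I*pi/3) + exp(-2*I*pi/3) + 2*exp(I*pi/3)) + (4 + 4*exp(-2*I*pi/3) + 3*exp(2*I*pi/3)) + (-5) + (4 + 3*exp(-2*I*pi/3) + 4*exp(2*I*pi/3)) + (-2 + 2*exp(-I*pi/3) + exp(2*I*pi/3) - 2*exp(-2*I*pi/3))] = 6/6 = 1
  <chi_rho, chi_5> = (1/6)[1*(11)*conj(1) + 1*(-2 + 2*exp(-I*pi/3) + exp(-2*I*pi/3) + exp(2*I*pi/3) + 3*exp(I*pi/3))*conj(exp(-I*pi/3)) + 1*(4 + 3*exp(-2*I*pi/3) + 4*exp(2*I*pi/3))*conj(exp(-2*I*pi/3)) + 1*(-5)*conj(-1) + 1*(4 + 4*exp(-2*I*pi/3) + 3*exp(2*I*pi/3))*conj(exp(2*I*pi/3)) + 1*(-2 + 3*exp(-I*pi/3) + exp(-2*I*pi/3) + exp(2*I*pi/3) + 2*exp(I*pi/3))*conj(exp(I*pi/3))]
      = (1/6)[(11) + (-1) + (-1) + (5) + (-1) + (-1)] = 12/6 = 2
(Exp terms are combined using exp(i*s)*conj(exp(i*t)) = exp(i*(s-t)), and sums of them are collapsed using the identity that for every m > 1 the m distinct m-th roots of unity sum to 0, e.g. 1 + exp(2*I*pi/3) + exp(-2*I*pi/3) = 0.)
Dimension check: dim(rho) = sum (mult * dim) = 1*1 + 3*1 + 1*1 + 3*1 + 1*1 + 2*1 = 11 = chi_rho(e) = 11.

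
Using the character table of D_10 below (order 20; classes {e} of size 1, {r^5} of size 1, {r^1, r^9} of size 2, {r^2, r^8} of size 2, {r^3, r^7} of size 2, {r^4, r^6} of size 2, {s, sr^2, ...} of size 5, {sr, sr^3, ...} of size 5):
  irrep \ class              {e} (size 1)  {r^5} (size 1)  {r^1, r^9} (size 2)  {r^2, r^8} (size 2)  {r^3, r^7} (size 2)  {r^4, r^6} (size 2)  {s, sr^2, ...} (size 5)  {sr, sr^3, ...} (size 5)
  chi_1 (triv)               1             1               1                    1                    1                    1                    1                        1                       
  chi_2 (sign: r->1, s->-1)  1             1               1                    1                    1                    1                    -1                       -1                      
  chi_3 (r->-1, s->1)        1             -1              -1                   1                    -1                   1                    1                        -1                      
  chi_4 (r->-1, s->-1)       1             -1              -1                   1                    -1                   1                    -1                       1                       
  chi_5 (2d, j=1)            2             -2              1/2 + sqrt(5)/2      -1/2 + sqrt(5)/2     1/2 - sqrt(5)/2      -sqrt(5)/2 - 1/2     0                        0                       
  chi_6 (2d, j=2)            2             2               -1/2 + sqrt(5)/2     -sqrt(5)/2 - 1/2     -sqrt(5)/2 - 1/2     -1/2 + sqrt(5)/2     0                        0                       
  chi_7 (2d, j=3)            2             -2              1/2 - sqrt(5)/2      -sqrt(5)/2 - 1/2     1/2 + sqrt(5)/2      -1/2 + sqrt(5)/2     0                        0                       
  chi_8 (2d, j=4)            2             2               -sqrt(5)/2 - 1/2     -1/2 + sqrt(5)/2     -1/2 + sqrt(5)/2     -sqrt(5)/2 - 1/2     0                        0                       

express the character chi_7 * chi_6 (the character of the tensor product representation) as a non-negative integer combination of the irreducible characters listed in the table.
chi_7 tensor chi_6 = chi_3 + chi_4 + chi_5 (all other irreducibles have multiplicity 0).

The character of a tensor product is the pointwise product (chi_7 * chi_6)(C) = chi_7(C) * chi_6(C):
  {e}: (2)*(2), {r^5}: (-2)*(2), {r^1, r^9}: (1/2 - sqrt(5)/2)*(-1/2 + sqrt(5)/2), {r^2, r^8}: (-sqrt(5)/2 - 1/2)*(-sqrt(5)/2 - 1/2), {r^3, r^7}: (1/2 + sqrt(5)/2)*(-sqrt(5)/2 - 1/2), {r^4, r^6}: (-1/2 + sqrt(5)/2)*(-1/2 + sqrt(5)/2), {s, sr^2, ...}: (0)*(0), {sr, sr^3, ...}: (0)*(0)
so (chi_7 * chi_6) takes values
  {e} -> 4, {r^5} -> -4, {r^1, r^9} -> -3/2 + sqrt(5)/2, {r^2, r^8} -> sqrt(5)/2 + 3/2, {r^3, r^7} -> -3/2 - sqrt(5)/2, {r^4, r^6} -> 3/2 - sqrt(5)/2, {s, sr^2, ...} -> 0, {sr, sr^3, ...} -> 0.
Now take the inner product of this character with each irreducible chi from the table, <chi_7*chi_6, chi> = (1/20) sum_C |C| (chi_7*chi_6)(C) conj(chi(C)):
  <chi_7*chi_6, chi_1> = (1/20)[1*(4)*conj(1) + 1*(-4)*conj(1) + 2*(-3/2 + sqrt(5)/2)*conj(1) + 2*(sqrt(5)/2 + 3/2)*conj(1) + 2*(-3/2 - sqrt(5)/2)*conj(1) + 2*(3/2 - sqrt(5)/2)*conj(1) + 5*(0)*conj(1) + 5*(0)*conj(1)]
      = (1/20)[(4) + (-4) + (-3 + sqrt(5)) + (sqrt(5) + 3) + (-3 - sqrt(5)) + (3 - sqrt(5)) + (0) + (0)] = 0/20 = 0
  <chi_7*chi_6, chi_2> = (1/20)[1*(4)*conj(1) + 1*(-4)*conj(1) + 2*(-3/2 + sqrt(5)/2)*conj(1) + 2*(sqrt(5)/2 + 3/2)*conj(1) + 2*(-3/2 - sqrt(5)/2)*conj(1) + 2*(3/2 - sqrt(5)/2)*conj(1) + 5*(0)*conj(-1) + 5*(0)*conj(-1)]
      = (1/20)[(4) + (-4) + (-3 + sqrt(5)) + (sqrt(5) + 3) + (-3 - sqrt(5)) + (3 - sqrt(5)) + (0) + (0)] = 0/20 = 0
  <chi_7*chi_6, chi_3> = (1/20)[1*(4)*conj(1) + 1*(-4)*conj(-1) + 2*(-3/2 + sqrt(5)/2)*conj(-1) + 2*(sqrt(5)/2 + 3/2)*conj(1) + 2*(-3/2 - sqrt(5)/2)*conj(-1) + 2*(3/2 - sqrt(5)/2)*conj(1) + 5*(0)*conj(1) + 5*(0)*conj(-1)]
      = (1/20)[(4) + (4) + (3 - sqrt(5)) + (sqrt(5) + 3) + (sqrt(5) + 3) + (3 - sqrt(5)) + (0) + (0)] = 20/20 = 1
  <chi_7*chi_6, chi_4> = (1/20)[1*(4)*conj(1) + 1*(-4)*conj(-1) + 2*(-3/2 + sqrt(5)/2)*conj(-1) + 2*(sqrt(5)/2 + 3/2)*conj(1) + 2*(-3/2 - sqrt(5)/2)*conj(-1) + 2*(3/2 - sqrt(5)/2)*conj(1) + 5*(0)*conj(-1) + 5*(0)*conj(1)]
      = (1/20)[(4) + (4) + (3 - sqrt(5)) + (sqrt(5) + 3) + (sqrt(5) + 3) + (3 - sqrt(5)) + (0) + (0)] = 20/20 = 1
  <chi_7*chi_6, chi_5> = (1/20)[1*(4)*conj(2) + 1*(-4)*conj(-2) + 2*(-3/2 + sqrt(5)/2)*conj(1/2 + sqrt(5)/2) + 2*(sqrt(5)/2 + 3/2)*conj(-1/2 + sqrt(5)/2) + 2*(-3/2 - sqrt(5)/2)*conj(1/2 - sqrt(5)/2) + 2*(3/2 - sqrt(5)/2)*conj(-sqrt(5)/2 - 1/2) + 5*(0)*conj(0) + 5*(0)*conj(0)]
      = (1/20)[(8) + (8) + (1 - sqrt(5)) + (1 + sqrt(5)) + (1 + sqrt(5)) + (1 - sqrt(5)) + (0) + (0)] = 20/20 = 1
  <chi_7*chi_6, chi_6> = (1/20)[1*(4)*conj(2) + 1*(-4)*conj(2) + 2*(-3/2 + sqrt(5)/2)*conj(-1/2 + sqrt(5)/2) + 2*(sqrt(5)/2 + 3/2)*conj(-sqrt(5)/2 - 1/2) + 2*(-3/2 - sqrt(5)/2)*conj(-sqrt(5)/2 - 1/2) + 2*(3/2 - sqrt(5)/2)*conj(-1/2 + sqrt(5)/2) + 5*(0)*conj(0) + 5*(0)*conj(0)]
      = (1/20)[(8) + (-8) + (4 - 2*sqrt(5)) + (-2*sqrt(5) - 4) + (4 + 2*sqrt(5)) + (-4 + 2*sqrt(5)) + (0) + (0)] = 0/20 = 0
  <chi_7*chi_6, chi_7> = (1/20)[1*(4)*conj(2) + 1*(-4)*conj(-2) + 2*(-3/2 + sqrt(5)/2)*conj(1/2 - sqrt(5)/2) + 2*(sqrt(5)/2 + 3/2)*conj(-sqrt(5)/2 - 1/2) + 2*(-3/2 - sqrt(5)/2)*conj(1/2 + sqrt(5)/2) + 2*(3/2 - sqrt(5)/2)*conj(-1/2 + sqrt(5)/2) + 5*(0)*conj(0) + 5*(0)*conj(0)]
      = (1/20)[(8) + (8) + (-4 + 2*sqrt(5)) + (-2*sqrt(5) - 4) + (-2*sqrt(5) - 4) + (-4 + 2*sqrt(5)) + (0) + (0)] = 0/20 = 0
  <chi_7*chi_6, chi_8> = (1/20)[1*(4)*conj(2) + 1*(-4)*conj(2) + 2*(-3/2 + sqrt(5)/2)*conj(-sqrt(5)/2 - 1/2) + 2*(sqrt(5)/2 + 3/2)*conj(-1/2 + sqrt(5)/2) + 2*(-3/2 - sqrt(5)/2)*conj(-1/2 + sqrt(5)/2) + 2*(3/2 - sqrt(5)/2)*conj(-sqrt(5)/2 - 1/2) + 5*(0)*conj(0) + 5*(0)*conj(0)]
      = (1/20)[(8) + (-8) + (-1 + sqrt(5)) + (1 + sqrt(5)) + (-sqrt(5) - 1) + (1 - sqrt(5)) + (0) + (0)] = 0/20 = 0
Hence the multiplicities are chi_3: 1, chi_4: 1, chi_5: 1. Dimension check: dim(chi_7)*dim(chi_6) = 2*2 = 4 and sum (mult * dim) = 1*1 + 1*1 + 1*2 = 4.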